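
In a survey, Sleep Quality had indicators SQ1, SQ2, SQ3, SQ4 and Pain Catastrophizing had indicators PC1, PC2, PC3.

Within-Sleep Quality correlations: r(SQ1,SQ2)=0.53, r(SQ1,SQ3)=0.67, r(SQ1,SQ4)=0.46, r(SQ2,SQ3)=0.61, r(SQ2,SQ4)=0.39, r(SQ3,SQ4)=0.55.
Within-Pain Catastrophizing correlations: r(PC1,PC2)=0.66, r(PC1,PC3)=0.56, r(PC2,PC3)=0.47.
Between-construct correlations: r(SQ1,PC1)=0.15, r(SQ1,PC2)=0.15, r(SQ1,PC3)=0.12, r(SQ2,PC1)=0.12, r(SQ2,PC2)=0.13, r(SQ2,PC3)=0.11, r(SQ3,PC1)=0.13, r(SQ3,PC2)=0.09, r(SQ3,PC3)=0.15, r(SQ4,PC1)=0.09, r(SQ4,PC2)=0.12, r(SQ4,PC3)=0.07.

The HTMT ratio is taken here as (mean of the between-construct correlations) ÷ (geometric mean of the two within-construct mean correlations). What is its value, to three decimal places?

0.217

Between-construct mean = 1.43/12 = 0.1192.
Mean within-SQ = 3.21/6 = 0.5350; mean within-PC = 1.69/3 = 0.5633.
Geometric mean = √(0.5350 × 0.5633) = 0.5490.
HTMT = 0.1192 / 0.5490 = 0.217.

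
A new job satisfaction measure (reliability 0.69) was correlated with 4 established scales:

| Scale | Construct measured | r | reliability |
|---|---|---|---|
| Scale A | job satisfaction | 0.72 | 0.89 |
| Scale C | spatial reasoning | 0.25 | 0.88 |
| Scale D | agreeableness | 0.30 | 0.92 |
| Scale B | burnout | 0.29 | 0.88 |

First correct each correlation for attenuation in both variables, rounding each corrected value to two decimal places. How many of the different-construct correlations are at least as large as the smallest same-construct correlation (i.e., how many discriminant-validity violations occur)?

0

Disattenuated r (r / √(r_scale · r_new)):
  Scale A (conv): 0.72 / √(0.89·0.69) = 0.92
  Scale C (disc): 0.25 / √(0.88·0.69) = 0.32
  Scale D (disc): 0.30 / √(0.92·0.69) = 0.38
  Scale B (disc): 0.29 / √(0.88·0.69) = 0.37
Smallest convergent = 0.92. Discriminant values: 0.32, 0.38, 0.37; count ≥ 0.92 → 0.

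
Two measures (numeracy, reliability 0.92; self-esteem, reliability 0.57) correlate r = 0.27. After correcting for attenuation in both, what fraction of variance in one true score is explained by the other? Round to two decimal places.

0.14

Disattenuated r = 0.27 / √(0.92 × 0.57) = 0.27 / 0.7242 = 0.3728.
Shared true-score variance = 0.3728² = 0.1390 ≈ 0.14.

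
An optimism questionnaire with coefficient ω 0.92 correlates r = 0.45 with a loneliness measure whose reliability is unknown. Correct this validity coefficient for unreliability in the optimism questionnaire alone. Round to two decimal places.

Single correction: r_c = r_obs / √r_xx = 0.45 / √0.92 = 0.45 / 0.9592 ≈ 0.47.

0.47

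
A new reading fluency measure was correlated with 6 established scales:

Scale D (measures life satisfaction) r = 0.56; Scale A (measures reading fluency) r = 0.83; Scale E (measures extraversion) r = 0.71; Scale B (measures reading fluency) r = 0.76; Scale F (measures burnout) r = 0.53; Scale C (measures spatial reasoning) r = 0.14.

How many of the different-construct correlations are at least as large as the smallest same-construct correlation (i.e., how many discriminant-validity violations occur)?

0

Convergent (same construct = reading fluency): Scale A, Scale B.
Smallest convergent = 0.76. Discriminant values: 0.56, 0.71, 0.53, 0.14; count ≥ 0.76 → 0.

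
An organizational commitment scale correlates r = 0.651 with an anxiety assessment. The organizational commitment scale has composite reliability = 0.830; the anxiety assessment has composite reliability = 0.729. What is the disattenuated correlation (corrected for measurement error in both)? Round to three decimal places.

0.837

r_true = r_obs / √(r_xx · r_yy) = 0.651 / √(0.830 × 0.729) = 0.651 / √0.605070 = 0.651 / 0.7779 ≈ 0.837.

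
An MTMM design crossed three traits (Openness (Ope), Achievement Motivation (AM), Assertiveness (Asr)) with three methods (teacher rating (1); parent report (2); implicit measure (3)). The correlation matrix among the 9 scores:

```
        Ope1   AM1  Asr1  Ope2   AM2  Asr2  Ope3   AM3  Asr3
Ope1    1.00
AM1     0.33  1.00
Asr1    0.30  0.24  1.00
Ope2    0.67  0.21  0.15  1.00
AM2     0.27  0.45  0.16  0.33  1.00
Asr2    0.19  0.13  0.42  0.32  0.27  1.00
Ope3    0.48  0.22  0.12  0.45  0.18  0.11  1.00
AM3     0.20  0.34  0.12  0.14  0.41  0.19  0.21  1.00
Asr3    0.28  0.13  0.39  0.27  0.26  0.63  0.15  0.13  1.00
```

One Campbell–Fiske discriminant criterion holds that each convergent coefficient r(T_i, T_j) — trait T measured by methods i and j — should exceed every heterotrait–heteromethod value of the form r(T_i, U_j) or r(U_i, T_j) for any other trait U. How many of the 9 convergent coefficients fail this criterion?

0

Convergent coefficients and their comparison sets:
Ope (methods 1·2): 0.67 vs {0.27, 0.21, 0.19, 0.15} → pass.
Ope (methods 1·3): 0.48 vs {0.20, 0.22, 0.28, 0.12} → pass.
Ope (methods 2·3): 0.45 vs {0.14, 0.18, 0.27, 0.11} → pass.
AM (methods 1·2): 0.45 vs {0.21, 0.27, 0.13, 0.16} → pass.
AM (methods 1·3): 0.34 vs {0.22, 0.20, 0.13, 0.12} → pass.
AM (methods 2·3): 0.41 vs {0.18, 0.14, 0.26, 0.19} → pass.
Asr (methods 1·2): 0.42 vs {0.15, 0.19, 0.16, 0.13} → pass.
Asr (methods 1·3): 0.39 vs {0.12, 0.28, 0.12, 0.13} → pass.
Asr (methods 2·3): 0.63 vs {0.11, 0.27, 0.19, 0.26} → pass.
0 of 9 fail.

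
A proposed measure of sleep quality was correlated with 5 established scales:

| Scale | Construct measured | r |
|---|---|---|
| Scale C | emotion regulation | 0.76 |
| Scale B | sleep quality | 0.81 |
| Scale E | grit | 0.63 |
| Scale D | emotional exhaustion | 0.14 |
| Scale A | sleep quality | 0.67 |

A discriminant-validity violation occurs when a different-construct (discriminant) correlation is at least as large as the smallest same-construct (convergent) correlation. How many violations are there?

Convergent (same construct = sleep quality): Scale B, Scale A.
Smallest convergent = 0.67. Discriminant values: 0.76, 0.63, 0.14; count ≥ 0.67 → 1.

1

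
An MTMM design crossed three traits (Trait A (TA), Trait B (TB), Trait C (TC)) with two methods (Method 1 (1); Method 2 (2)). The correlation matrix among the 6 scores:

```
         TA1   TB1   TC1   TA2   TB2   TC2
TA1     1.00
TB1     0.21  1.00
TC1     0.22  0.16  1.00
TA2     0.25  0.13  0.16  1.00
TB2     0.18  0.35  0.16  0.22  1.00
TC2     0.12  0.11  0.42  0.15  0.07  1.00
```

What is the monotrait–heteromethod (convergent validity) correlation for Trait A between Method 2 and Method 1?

Same trait (TA), different methods: r(TA2, TA1) = 0.25.

0.25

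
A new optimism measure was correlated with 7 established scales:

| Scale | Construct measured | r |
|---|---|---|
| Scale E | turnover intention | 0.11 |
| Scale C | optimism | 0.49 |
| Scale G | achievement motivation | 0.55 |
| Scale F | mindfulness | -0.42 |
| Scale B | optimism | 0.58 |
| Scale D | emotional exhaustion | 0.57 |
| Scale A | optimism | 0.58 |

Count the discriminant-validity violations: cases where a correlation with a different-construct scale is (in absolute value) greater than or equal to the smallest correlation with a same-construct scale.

2

Convergent (same construct = optimism): Scale C, Scale B, Scale A.
Smallest convergent = 0.49. Discriminant |r|: 0.11, 0.55, 0.42, 0.57; count ≥ 0.49 → 2.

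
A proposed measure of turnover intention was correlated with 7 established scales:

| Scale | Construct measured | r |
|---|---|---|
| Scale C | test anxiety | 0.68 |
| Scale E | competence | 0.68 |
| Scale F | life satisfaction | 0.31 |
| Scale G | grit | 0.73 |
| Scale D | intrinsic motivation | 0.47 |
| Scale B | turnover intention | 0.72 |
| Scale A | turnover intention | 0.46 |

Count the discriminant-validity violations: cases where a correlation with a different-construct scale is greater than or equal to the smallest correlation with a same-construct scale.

4

Convergent (same construct = turnover intention): Scale B, Scale A.
Smallest convergent = 0.46. Discriminant values: 0.68, 0.68, 0.31, 0.73, 0.47; count ≥ 0.46 → 4.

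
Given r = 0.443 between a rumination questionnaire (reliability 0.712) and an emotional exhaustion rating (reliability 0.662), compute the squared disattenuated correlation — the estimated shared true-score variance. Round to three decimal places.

Disattenuated r = 0.443 / √(0.712 × 0.662) = 0.443 / 0.6865 = 0.6453.
Shared true-score variance = 0.6453² = 0.4164 ≈ 0.416.

0.416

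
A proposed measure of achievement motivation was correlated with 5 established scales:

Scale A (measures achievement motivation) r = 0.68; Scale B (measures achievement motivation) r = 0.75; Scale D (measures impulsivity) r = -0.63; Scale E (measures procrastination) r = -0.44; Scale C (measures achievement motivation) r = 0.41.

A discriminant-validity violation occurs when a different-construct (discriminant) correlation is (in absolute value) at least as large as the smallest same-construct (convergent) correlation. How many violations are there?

2

Convergent (same construct = achievement motivation): Scale A, Scale B, Scale C.
Smallest convergent = 0.41. Discriminant |r|: 0.63, 0.44; count ≥ 0.41 → 2.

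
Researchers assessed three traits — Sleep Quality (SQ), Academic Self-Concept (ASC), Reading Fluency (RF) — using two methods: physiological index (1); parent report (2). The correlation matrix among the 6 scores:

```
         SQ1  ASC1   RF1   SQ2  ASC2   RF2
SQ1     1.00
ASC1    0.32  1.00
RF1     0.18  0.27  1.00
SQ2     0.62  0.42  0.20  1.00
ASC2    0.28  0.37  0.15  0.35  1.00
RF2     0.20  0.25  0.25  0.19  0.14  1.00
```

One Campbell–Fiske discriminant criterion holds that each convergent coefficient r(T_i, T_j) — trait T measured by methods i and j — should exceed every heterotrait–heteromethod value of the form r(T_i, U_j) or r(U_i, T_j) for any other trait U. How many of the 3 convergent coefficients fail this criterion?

Convergent coefficients and their comparison sets:
SQ (methods 1·2): 0.62 vs {0.28, 0.42, 0.20, 0.20} → pass.
ASC (methods 1·2): 0.37 vs {0.42, 0.28, 0.25, 0.15} → fail.
RF (methods 1·2): 0.25 vs {0.20, 0.20, 0.15, 0.25} → fail.
2 of 3 fail.

2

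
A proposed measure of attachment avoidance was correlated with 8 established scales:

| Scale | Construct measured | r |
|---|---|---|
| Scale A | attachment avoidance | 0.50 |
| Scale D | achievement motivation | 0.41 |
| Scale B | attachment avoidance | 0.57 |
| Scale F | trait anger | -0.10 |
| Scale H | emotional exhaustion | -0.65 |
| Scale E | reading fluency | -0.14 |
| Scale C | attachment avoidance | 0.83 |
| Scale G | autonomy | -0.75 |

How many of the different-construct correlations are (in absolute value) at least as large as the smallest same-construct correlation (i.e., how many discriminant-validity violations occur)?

2

Convergent (same construct = attachment avoidance): Scale A, Scale B, Scale C.
Smallest convergent = 0.50. Discriminant |r|: 0.41, 0.10, 0.65, 0.14, 0.75; count ≥ 0.50 → 2.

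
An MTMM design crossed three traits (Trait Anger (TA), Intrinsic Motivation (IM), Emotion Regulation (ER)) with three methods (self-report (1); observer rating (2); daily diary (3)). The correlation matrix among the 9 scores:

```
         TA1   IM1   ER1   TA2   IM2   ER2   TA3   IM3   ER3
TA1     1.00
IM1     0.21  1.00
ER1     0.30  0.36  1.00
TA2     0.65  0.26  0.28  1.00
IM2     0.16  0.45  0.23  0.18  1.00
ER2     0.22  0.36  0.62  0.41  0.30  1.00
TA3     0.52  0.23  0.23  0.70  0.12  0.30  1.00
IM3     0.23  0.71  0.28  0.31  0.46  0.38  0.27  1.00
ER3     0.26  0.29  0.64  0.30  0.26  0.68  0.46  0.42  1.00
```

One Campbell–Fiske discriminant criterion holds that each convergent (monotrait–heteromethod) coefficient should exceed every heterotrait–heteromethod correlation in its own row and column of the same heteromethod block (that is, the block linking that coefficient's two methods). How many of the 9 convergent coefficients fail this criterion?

Convergent coefficients and their comparison sets:
TA (methods 1·2): 0.65 vs {0.16, 0.26, 0.22, 0.28} → pass.
TA (methods 1·3): 0.52 vs {0.23, 0.23, 0.26, 0.23} → pass.
TA (methods 2·3): 0.70 vs {0.31, 0.12, 0.30, 0.30} → pass.
IM (methods 1·2): 0.45 vs {0.26, 0.16, 0.36, 0.23} → pass.
IM (methods 1·3): 0.71 vs {0.23, 0.23, 0.29, 0.28} → pass.
IM (methods 2·3): 0.46 vs {0.12, 0.31, 0.26, 0.38} → pass.
ER (methods 1·2): 0.62 vs {0.28, 0.22, 0.23, 0.36} → pass.
ER (methods 1·3): 0.64 vs {0.23, 0.26, 0.28, 0.29} → pass.
ER (methods 2·3): 0.68 vs {0.30, 0.30, 0.38, 0.26} → pass.
0 of 9 fail.

0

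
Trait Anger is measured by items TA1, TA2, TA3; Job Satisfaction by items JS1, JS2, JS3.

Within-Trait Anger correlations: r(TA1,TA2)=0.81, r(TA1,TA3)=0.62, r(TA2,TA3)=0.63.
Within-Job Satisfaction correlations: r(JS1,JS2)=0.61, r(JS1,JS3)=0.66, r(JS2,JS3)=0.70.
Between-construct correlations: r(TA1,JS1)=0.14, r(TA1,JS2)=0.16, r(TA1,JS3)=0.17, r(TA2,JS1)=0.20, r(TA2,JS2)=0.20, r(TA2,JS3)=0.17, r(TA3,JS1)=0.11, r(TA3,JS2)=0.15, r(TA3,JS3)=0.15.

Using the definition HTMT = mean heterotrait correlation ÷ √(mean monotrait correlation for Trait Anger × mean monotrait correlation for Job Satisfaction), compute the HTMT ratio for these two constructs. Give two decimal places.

Between-construct mean = 1.45/9 = 0.1611.
Mean within-TA = 2.06/3 = 0.6867; mean within-JS = 1.97/3 = 0.6567.
Geometric mean = √(0.6867 × 0.6567) = 0.6715.
HTMT = 0.1611 / 0.6715 = 0.24.

0.24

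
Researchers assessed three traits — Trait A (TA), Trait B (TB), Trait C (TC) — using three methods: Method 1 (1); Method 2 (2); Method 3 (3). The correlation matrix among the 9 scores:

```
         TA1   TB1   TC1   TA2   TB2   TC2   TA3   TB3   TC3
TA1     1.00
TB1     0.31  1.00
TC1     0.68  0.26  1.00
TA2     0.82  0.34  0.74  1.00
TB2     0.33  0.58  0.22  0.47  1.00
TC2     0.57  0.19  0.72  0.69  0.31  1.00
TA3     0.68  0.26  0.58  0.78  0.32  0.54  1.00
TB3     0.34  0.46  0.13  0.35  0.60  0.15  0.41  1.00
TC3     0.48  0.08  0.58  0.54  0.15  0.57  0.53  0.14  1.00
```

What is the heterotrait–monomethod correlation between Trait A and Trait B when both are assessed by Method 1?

0.31

Different traits, same method: r(TA1, TB1) = 0.31.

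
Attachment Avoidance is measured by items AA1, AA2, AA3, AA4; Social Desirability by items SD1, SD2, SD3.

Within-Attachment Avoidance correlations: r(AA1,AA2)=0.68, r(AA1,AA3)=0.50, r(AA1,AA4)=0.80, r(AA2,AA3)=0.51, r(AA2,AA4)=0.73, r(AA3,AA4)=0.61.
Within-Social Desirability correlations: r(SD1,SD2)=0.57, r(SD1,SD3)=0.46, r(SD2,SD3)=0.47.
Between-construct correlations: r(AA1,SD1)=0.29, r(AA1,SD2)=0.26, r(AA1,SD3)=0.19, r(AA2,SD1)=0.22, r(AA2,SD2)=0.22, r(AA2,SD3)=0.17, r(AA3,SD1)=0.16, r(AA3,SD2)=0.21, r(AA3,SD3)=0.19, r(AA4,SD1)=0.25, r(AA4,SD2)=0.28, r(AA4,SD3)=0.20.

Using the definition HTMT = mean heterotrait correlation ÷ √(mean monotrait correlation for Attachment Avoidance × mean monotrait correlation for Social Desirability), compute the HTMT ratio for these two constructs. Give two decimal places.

0.39

Between-construct mean = 2.64/12 = 0.2200.
Mean within-AA = 3.83/6 = 0.6383; mean within-SD = 1.50/3 = 0.5000.
Geometric mean = √(0.6383 × 0.5000) = 0.5649.
HTMT = 0.2200 / 0.5649 = 0.39.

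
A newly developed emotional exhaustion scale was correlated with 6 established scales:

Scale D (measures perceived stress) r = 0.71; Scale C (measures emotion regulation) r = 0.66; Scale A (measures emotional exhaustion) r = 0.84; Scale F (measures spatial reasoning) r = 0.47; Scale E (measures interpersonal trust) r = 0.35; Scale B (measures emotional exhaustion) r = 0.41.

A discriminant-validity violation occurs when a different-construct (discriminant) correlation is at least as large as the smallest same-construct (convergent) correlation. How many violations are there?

Convergent (same construct = emotional exhaustion): Scale A, Scale B.
Smallest convergent = 0.41. Discriminant values: 0.71, 0.66, 0.47, 0.35; count ≥ 0.41 → 3.

3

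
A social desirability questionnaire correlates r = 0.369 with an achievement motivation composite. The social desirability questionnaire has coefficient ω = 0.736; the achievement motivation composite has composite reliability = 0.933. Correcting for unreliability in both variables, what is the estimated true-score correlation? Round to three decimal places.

0.445

r_true = r_obs / √(r_xx · r_yy) = 0.369 / √(0.736 × 0.933) = 0.369 / √0.686688 = 0.369 / 0.8287 ≈ 0.445.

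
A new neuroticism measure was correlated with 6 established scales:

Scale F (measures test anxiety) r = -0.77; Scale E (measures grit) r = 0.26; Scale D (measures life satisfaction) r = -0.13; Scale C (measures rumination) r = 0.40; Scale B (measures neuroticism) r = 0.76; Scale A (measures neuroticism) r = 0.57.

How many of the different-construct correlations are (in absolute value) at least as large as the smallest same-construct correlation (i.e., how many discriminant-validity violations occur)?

1

Convergent (same construct = neuroticism): Scale B, Scale A.
Smallest convergent = 0.57. Discriminant |r|: 0.77, 0.26, 0.13, 0.40; count ≥ 0.57 → 1.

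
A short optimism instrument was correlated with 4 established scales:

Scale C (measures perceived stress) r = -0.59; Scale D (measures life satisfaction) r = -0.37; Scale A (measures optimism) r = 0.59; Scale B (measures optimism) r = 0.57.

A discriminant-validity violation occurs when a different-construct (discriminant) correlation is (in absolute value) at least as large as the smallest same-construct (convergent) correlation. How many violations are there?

1

Convergent (same construct = optimism): Scale A, Scale B.
Smallest convergent = 0.57. Discriminant |r|: 0.59, 0.37; count ≥ 0.57 → 1.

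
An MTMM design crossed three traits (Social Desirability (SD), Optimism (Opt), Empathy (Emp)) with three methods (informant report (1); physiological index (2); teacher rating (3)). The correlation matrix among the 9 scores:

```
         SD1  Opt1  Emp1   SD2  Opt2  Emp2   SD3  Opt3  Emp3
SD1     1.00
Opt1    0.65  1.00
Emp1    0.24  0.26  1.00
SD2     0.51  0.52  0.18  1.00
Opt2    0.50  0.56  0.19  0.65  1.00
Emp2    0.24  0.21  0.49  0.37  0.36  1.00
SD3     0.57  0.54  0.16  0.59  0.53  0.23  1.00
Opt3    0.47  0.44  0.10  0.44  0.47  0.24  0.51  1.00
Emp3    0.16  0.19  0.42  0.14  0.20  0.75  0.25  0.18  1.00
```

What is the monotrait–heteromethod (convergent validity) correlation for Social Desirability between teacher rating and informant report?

0.57

Same trait (SD), different methods: r(SD3, SD1) = 0.57.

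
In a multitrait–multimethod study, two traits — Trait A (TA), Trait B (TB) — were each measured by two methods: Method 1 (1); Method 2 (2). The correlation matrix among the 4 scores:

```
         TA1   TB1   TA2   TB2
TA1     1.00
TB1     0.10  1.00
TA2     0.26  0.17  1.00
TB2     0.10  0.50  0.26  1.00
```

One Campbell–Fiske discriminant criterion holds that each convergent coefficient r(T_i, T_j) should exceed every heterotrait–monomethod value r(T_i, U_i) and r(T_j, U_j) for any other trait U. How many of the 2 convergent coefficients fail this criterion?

Each convergent coefficient versus the relevant comparison correlations:
TA (methods 1·2): 0.26 vs {0.10, 0.26} → fail.
TB (methods 1·2): 0.50 vs {0.10, 0.26} → pass.
1 of 2 fail.

1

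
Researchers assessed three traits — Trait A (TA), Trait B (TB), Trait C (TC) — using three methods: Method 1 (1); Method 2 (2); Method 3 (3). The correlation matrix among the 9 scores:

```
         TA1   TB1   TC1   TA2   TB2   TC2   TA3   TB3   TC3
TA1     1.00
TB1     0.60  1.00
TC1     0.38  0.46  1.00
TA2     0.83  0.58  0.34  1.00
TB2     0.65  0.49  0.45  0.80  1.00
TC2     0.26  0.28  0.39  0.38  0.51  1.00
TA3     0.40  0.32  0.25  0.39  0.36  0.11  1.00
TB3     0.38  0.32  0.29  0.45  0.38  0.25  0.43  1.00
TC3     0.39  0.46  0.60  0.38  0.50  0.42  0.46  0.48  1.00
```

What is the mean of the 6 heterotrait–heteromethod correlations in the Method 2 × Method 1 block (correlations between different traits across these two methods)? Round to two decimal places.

HTHM values (method 2 × method 1): 0.58, 0.34, 0.65, 0.45, 0.26, 0.28; mean = 2.56/6 = 0.43.

0.43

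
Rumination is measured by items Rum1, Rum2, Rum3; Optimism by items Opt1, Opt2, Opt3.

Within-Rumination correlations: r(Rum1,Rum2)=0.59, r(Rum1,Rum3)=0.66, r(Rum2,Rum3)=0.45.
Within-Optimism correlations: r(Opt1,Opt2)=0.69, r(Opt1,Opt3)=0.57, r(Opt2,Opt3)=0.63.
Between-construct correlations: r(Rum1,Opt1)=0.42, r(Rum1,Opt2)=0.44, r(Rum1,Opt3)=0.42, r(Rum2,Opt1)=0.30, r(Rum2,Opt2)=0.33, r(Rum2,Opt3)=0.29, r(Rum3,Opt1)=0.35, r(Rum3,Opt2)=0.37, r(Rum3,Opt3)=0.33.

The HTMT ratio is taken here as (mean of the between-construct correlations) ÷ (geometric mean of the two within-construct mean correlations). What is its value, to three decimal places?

Between-construct mean = 3.25/9 = 0.3611.
Mean within-Rum = 1.70/3 = 0.5667; mean within-Opt = 1.89/3 = 0.6300.
Geometric mean = √(0.5667 × 0.6300) = 0.5975.
HTMT = 0.3611 / 0.5975 = 0.604.

0.604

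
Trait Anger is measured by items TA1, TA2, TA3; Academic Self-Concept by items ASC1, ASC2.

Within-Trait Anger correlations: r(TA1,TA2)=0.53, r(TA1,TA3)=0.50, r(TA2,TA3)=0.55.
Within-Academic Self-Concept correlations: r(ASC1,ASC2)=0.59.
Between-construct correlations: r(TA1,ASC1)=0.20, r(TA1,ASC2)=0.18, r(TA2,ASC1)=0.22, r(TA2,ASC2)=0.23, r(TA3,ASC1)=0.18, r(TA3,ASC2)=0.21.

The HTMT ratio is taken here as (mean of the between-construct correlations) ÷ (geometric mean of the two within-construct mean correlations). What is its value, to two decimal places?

Mean between = 1.22/6 = 0.2033.
Mean within-TA = 1.58/3 = 0.5267; mean within-ASC = 0.59/1 = 0.5900.
Geometric mean = √(0.5267 × 0.5900) = 0.5575.
HTMT = 0.2033 / 0.5575 = 0.36.

0.36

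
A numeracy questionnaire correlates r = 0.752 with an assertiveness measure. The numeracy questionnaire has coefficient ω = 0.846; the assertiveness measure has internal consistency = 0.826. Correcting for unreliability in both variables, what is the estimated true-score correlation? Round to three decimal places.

r_true = r_obs / √(r_xx · r_yy) = 0.752 / √(0.846 × 0.826) = 0.752 / √0.698796 = 0.752 / 0.8359 ≈ 0.900.

0.900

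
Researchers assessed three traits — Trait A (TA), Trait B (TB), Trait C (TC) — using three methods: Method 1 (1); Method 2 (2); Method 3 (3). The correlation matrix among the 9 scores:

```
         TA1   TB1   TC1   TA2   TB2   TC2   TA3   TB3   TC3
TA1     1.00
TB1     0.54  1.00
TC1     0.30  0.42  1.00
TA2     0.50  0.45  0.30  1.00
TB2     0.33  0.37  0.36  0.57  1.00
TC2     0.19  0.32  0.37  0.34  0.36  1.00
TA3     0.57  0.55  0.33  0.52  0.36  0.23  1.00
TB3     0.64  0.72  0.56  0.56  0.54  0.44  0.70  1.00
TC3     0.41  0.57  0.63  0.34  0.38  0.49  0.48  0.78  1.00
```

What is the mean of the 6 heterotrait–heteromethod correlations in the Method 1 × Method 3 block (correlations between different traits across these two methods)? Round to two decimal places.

HTHM values (method 1 × method 3): 0.64, 0.41, 0.55, 0.57, 0.33, 0.56; mean = 3.06/6 = 0.51.

0.51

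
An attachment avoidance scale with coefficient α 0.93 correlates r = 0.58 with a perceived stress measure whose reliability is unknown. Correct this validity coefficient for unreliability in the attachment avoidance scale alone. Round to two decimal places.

Single correction: r_c = r_obs / √r_xx = 0.58 / √0.93 = 0.58 / 0.9644 ≈ 0.60.

0.60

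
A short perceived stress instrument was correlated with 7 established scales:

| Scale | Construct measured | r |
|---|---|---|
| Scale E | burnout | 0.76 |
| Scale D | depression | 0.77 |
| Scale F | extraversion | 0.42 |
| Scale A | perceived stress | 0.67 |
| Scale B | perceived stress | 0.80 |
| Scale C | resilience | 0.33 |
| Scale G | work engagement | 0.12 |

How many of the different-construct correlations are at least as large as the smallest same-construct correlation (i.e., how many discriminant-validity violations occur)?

Convergent (same construct = perceived stress): Scale A, Scale B.
Smallest convergent = 0.67. Discriminant values: 0.76, 0.77, 0.42, 0.33, 0.12; count ≥ 0.67 → 2.

2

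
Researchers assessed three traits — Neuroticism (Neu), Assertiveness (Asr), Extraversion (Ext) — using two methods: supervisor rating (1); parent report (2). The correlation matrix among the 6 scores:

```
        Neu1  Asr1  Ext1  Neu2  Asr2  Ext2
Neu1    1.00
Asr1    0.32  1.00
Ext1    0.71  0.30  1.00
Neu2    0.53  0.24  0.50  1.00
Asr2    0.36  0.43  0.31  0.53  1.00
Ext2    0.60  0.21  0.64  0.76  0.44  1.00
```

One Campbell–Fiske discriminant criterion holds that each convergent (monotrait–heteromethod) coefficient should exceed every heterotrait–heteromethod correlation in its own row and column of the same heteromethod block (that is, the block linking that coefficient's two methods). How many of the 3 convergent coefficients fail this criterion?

Each convergent coefficient versus the relevant comparison correlations:
Neu (methods 1·2): 0.53 vs {0.36, 0.24, 0.60, 0.50} → fail.
Asr (methods 1·2): 0.43 vs {0.24, 0.36, 0.21, 0.31} → pass.
Ext (methods 1·2): 0.64 vs {0.50, 0.60, 0.31, 0.21} → pass.
1 of 3 fail.

1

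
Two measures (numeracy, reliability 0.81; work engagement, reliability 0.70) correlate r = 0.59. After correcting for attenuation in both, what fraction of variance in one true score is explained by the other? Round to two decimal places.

Disattenuated r = 0.59 / √(0.81 × 0.70) = 0.59 / 0.7530 = 0.7835.
Shared true-score variance = 0.7835² = 0.6139 ≈ 0.61.

0.61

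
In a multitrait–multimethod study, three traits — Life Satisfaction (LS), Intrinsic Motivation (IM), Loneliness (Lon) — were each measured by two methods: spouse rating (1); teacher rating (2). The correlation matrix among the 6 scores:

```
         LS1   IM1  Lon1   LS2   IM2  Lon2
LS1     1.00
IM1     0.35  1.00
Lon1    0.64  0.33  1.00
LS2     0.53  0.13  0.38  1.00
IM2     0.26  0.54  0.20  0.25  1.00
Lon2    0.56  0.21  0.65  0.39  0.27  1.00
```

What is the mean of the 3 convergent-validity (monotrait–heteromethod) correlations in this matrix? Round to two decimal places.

0.57

Convergent values: 0.53, 0.54, 0.65; mean = 1.72/3 = 0.57.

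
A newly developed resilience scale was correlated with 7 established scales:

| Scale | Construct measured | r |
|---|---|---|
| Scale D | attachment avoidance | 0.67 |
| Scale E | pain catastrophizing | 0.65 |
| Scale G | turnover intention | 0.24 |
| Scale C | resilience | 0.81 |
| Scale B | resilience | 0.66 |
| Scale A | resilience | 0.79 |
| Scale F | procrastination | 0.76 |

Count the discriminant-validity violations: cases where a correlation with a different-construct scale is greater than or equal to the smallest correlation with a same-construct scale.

Convergent (same construct = resilience): Scale C, Scale B, Scale A.
Smallest convergent = 0.66. Discriminant values: 0.67, 0.65, 0.24, 0.76; count ≥ 0.66 → 2.

2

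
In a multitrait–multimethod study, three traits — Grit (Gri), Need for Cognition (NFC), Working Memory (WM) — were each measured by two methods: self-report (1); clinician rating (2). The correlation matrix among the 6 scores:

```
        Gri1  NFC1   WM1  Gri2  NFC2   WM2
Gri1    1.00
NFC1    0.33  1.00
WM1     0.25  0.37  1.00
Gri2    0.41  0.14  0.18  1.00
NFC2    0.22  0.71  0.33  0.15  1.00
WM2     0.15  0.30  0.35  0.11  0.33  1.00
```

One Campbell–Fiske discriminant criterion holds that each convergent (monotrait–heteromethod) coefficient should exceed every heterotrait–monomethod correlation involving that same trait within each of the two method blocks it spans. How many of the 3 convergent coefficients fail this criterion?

Convergent coefficients and their comparison sets:
Gri (methods 1·2): 0.41 vs {0.33, 0.15, 0.25, 0.11} → pass.
NFC (methods 1·2): 0.71 vs {0.33, 0.15, 0.37, 0.33} → pass.
WM (methods 1·2): 0.35 vs {0.25, 0.11, 0.37, 0.33} → fail.
1 of 3 fail.

1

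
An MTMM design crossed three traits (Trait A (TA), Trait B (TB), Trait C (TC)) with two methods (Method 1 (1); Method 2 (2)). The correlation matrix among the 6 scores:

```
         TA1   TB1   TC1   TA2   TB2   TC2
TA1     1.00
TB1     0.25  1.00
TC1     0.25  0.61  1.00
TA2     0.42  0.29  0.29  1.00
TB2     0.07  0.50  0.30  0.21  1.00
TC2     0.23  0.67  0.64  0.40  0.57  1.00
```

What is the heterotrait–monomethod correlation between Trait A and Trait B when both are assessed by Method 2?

0.21

Different traits, same method: r(TA2, TB2) = 0.21.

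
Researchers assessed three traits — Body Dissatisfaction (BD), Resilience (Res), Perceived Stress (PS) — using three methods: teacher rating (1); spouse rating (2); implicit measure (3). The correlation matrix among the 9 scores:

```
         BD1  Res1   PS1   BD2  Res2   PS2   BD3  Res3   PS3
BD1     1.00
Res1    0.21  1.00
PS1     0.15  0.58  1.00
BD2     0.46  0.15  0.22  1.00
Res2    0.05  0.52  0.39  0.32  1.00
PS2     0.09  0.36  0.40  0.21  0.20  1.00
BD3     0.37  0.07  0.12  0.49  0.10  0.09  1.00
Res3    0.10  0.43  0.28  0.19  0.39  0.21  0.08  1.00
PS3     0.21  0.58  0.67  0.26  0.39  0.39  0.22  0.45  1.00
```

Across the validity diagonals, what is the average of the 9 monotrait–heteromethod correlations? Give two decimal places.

0.46

Convergent values: 0.46, 0.37, 0.49, 0.52, 0.43, 0.39, 0.40, 0.67, 0.39; mean = 4.12/9 = 0.46.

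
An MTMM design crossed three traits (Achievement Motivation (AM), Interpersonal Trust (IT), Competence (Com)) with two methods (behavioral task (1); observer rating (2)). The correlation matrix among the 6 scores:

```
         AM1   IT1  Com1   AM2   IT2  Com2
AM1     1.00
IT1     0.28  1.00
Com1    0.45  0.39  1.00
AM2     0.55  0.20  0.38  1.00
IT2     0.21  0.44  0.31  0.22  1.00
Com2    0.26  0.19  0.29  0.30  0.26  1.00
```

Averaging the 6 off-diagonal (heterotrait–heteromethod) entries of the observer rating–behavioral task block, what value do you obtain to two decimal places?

0.26

HTHM values (method 2 × method 1): 0.20, 0.38, 0.21, 0.31, 0.26, 0.19; mean = 1.55/6 = 0.26.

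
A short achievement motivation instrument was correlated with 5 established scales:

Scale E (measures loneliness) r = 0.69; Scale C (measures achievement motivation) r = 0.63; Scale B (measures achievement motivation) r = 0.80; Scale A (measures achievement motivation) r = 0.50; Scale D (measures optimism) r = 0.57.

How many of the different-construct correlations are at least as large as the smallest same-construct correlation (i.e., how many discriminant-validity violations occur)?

Convergent (same construct = achievement motivation): Scale C, Scale B, Scale A.
Smallest convergent = 0.50. Discriminant values: 0.69, 0.57; count ≥ 0.50 → 2.

2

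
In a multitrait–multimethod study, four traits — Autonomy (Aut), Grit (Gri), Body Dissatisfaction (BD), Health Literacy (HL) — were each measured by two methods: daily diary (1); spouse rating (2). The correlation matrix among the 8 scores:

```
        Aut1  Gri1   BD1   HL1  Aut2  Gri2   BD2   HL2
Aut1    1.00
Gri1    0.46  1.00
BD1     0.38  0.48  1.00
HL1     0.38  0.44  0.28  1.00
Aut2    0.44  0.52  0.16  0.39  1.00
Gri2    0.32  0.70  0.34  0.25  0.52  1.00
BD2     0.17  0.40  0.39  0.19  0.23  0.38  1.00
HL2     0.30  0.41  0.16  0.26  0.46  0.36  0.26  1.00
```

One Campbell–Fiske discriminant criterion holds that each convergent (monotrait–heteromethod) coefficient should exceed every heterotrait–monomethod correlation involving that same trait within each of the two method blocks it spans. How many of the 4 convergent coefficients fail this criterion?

Convergent coefficients and their comparison sets:
Aut (methods 1·2): 0.44 vs {0.46, 0.52, 0.38, 0.23, 0.38, 0.46} → fail.
Gri (methods 1·2): 0.70 vs {0.46, 0.52, 0.48, 0.38, 0.44, 0.36} → pass.
BD (methods 1·2): 0.39 vs {0.38, 0.23, 0.48, 0.38, 0.28, 0.26} → fail.
HL (methods 1·2): 0.26 vs {0.38, 0.46, 0.44, 0.36, 0.28, 0.26} → fail.
3 of 4 fail.

3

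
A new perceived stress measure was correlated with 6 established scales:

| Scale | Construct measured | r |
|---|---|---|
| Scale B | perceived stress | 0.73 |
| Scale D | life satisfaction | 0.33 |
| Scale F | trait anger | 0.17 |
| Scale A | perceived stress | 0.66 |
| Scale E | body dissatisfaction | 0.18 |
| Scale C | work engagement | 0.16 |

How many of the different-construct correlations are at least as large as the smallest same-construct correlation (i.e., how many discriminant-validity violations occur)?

0

Convergent (same construct = perceived stress): Scale B, Scale A.
Smallest convergent = 0.66. Discriminant values: 0.33, 0.17, 0.18, 0.16; count ≥ 0.66 → 0.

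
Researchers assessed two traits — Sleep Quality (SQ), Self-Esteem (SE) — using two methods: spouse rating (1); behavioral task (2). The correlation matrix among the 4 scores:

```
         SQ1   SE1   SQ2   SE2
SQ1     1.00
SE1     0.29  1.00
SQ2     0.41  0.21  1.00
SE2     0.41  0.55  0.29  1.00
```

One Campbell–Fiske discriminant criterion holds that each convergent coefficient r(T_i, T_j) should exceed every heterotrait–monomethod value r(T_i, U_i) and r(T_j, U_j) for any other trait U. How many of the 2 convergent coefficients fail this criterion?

Convergent coefficients and their comparison sets:
SQ (methods 1·2): 0.41 vs {0.29, 0.29} → pass.
SE (methods 1·2): 0.55 vs {0.29, 0.29} → pass.
0 of 2 fail.

0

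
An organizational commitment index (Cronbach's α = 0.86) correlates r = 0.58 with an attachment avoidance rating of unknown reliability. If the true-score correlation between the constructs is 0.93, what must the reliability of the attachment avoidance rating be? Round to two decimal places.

r_true = r_obs / √(r_xx · r_yy) ⇒ 0.93 = 0.58 / √(0.86 · r_yy).
√(0.86 · r_yy) = 0.58 / 0.93 = 0.6237; 0.86 · r_yy = 0.3890; r_yy = 0.3890 / 0.86 ≈ 0.45.

0.45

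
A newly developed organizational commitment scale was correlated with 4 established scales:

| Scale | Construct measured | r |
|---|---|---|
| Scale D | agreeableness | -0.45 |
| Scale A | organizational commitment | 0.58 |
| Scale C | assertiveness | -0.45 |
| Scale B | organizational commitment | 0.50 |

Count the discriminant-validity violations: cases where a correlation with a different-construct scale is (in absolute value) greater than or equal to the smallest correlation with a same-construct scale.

0

Convergent (same construct = organizational commitment): Scale A, Scale B.
Smallest convergent = 0.50. Discriminant |r|: 0.45, 0.45; count ≥ 0.50 → 0.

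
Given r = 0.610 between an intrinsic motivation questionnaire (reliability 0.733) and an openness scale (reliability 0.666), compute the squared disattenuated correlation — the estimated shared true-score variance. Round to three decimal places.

Disattenuated r = 0.610 / √(0.733 × 0.666) = 0.610 / 0.6987 = 0.8730.
Shared true-score variance = 0.8730² = 0.7621 ≈ 0.762.

0.762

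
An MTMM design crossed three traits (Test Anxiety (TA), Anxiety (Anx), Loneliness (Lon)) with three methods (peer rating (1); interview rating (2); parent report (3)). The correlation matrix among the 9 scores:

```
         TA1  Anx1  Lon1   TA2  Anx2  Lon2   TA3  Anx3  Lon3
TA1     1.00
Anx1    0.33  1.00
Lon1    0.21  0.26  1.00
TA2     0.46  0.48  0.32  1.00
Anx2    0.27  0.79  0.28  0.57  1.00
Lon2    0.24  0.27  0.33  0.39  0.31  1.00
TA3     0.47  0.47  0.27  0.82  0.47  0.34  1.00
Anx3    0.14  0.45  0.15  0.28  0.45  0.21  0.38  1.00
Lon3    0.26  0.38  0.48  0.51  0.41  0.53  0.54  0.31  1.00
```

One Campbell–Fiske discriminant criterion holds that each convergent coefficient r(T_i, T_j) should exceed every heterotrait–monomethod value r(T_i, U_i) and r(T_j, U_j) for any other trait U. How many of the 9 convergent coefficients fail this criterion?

Convergent coefficients and their comparison sets:
TA (methods 1·2): 0.46 vs {0.33, 0.57, 0.21, 0.39} → fail.
TA (methods 1·3): 0.47 vs {0.33, 0.38, 0.21, 0.54} → fail.
TA (methods 2·3): 0.82 vs {0.57, 0.38, 0.39, 0.54} → pass.
Anx (methods 1·2): 0.79 vs {0.33, 0.57, 0.26, 0.31} → pass.
Anx (methods 1·3): 0.45 vs {0.33, 0.38, 0.26, 0.31} → pass.
Anx (methods 2·3): 0.45 vs {0.57, 0.38, 0.31, 0.31} → fail.
Lon (methods 1·2): 0.33 vs {0.21, 0.39, 0.26, 0.31} → fail.
Lon (methods 1·3): 0.48 vs {0.21, 0.54, 0.26, 0.31} → fail.
Lon (methods 2·3): 0.53 vs {0.39, 0.54, 0.31, 0.31} → fail.
6 of 9 fail.

6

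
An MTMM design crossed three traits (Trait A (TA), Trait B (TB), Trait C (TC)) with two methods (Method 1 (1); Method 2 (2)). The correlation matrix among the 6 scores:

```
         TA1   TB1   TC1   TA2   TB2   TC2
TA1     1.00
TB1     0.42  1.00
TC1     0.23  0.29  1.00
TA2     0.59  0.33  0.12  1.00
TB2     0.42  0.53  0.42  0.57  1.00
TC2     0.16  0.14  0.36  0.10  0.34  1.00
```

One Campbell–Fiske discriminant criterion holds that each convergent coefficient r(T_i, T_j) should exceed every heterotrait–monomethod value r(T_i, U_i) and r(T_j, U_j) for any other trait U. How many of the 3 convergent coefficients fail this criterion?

1

Each convergent coefficient versus the relevant comparison correlations:
TA (methods 1·2): 0.59 vs {0.42, 0.57, 0.23, 0.10} → pass.
TB (methods 1·2): 0.53 vs {0.42, 0.57, 0.29, 0.34} → fail.
TC (methods 1·2): 0.36 vs {0.23, 0.10, 0.29, 0.34} → pass.
1 of 3 fail.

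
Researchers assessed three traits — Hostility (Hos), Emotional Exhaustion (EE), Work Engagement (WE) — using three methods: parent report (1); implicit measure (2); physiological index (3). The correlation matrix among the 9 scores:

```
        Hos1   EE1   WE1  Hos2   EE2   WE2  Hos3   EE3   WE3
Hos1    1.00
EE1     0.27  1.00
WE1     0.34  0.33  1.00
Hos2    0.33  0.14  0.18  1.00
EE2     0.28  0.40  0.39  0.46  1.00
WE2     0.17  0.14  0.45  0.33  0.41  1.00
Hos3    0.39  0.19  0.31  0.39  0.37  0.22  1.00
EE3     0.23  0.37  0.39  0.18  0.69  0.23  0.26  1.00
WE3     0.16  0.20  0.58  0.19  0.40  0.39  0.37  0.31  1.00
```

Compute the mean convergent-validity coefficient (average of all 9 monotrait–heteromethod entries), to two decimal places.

Convergent values: 0.33, 0.39, 0.39, 0.40, 0.37, 0.69, 0.45, 0.58, 0.39; mean = 3.99/9 = 0.44.

0.44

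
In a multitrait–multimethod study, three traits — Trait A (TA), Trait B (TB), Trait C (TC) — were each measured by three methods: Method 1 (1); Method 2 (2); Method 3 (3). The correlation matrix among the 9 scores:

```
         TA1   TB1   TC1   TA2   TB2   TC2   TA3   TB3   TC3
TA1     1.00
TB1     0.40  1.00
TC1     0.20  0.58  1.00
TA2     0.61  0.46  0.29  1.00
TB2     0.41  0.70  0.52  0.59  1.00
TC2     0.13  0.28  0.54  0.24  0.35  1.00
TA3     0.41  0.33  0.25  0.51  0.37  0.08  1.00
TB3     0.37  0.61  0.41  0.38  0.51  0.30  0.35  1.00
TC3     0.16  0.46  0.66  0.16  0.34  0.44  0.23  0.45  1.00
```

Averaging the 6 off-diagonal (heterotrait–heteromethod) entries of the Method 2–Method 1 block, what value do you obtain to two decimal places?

0.35

HTHM values (method 2 × method 1): 0.46, 0.29, 0.41, 0.52, 0.13, 0.28; mean = 2.09/6 = 0.35.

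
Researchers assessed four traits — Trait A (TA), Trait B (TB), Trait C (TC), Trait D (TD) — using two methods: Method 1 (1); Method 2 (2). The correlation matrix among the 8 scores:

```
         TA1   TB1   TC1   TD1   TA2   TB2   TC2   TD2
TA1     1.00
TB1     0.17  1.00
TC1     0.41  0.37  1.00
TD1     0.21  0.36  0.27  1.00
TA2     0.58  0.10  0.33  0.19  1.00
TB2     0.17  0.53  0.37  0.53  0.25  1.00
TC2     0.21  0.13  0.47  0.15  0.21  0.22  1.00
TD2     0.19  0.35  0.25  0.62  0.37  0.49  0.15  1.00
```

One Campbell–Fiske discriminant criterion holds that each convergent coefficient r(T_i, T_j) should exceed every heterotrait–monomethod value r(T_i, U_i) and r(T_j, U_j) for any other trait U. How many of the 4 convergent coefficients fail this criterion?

0

Each convergent coefficient versus the relevant comparison correlations:
TA (methods 1·2): 0.58 vs {0.17, 0.25, 0.41, 0.21, 0.21, 0.37} → pass.
TB (methods 1·2): 0.53 vs {0.17, 0.25, 0.37, 0.22, 0.36, 0.49} → pass.
TC (methods 1·2): 0.47 vs {0.41, 0.21, 0.37, 0.22, 0.27, 0.15} → pass.
TD (methods 1·2): 0.62 vs {0.21, 0.37, 0.36, 0.49, 0.27, 0.15} → pass.
0 of 4 fail.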